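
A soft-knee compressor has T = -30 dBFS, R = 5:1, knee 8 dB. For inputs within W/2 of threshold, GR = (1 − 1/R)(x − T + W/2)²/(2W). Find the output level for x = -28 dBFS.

x − T + W/2 = -28 − (-30) + 4 = 6.
GR = (1 − 1/5) × 6² / 16 = 0.8 × 36 / 16 = 1.8 dB.
Output = -28 − 1.8 = -29.8 dBFS.

-29.8 dBFS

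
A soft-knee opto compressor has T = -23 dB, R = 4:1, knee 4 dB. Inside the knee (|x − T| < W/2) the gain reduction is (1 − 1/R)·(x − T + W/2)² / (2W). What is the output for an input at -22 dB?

-22.84375 dB

x − T + W/2 = -22 − (-23) + 2 = 3.
GR = (1 − 1/4) × 3² / 8 = 0.75 × 9 / 8 = 0.84375 dB.
Output = -22 − 0.84375 = -22.84375 dB.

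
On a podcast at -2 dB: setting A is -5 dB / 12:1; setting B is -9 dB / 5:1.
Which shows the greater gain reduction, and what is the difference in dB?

B, by 2.85 dB

A: GR = 3 − 3/12 = 2.75 dB.
B: GR = 7 − 7/5 = 5.6 dB.
B reduces 2.85 dB more.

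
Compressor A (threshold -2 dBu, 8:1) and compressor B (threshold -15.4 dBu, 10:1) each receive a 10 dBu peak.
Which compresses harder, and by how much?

A: 12 dB over, compressed to 1.5 dB over, so 10.5 dB of GR.
B: 25.4 dB over, compressed to 2.54 dB over, so 22.86 dB of GR.
B applies 12.36 dB more gain reduction.

B, by 12.36 dB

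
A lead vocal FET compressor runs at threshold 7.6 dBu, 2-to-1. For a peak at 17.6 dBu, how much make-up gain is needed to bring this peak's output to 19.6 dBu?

7 dB

The peak compresses to 7.6 + 10/2 = 12.6 dBu.
To reach 19.6 dBu requires 19.6 − 12.6 = 7 dB of make-up.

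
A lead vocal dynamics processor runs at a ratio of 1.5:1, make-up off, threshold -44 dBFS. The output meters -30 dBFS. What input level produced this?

Post-compression overshoot = -30 − (-44) = 14 dB.
Before 1.5:1 compression the overshoot was 14 × 1.5 = 21 dB, so input = -44 + 21 = -23 dBFS.

-23 dBFS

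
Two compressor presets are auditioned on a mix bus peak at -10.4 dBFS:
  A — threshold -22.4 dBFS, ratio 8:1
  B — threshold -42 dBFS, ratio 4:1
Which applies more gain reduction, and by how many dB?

A: GR = 12 − 12/8 = 10.5 dB.
B: GR = 31.6 − 31.6/4 = 23.7 dB.
B reduces 13.2 dB more.

B, by 13.2 dB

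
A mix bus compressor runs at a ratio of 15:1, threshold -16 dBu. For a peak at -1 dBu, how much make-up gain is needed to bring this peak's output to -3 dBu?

12 dB

Without make-up, output = threshold + overshoot/15 = -16 + 1 = -15 dBu.
Gap to target: 12 dB.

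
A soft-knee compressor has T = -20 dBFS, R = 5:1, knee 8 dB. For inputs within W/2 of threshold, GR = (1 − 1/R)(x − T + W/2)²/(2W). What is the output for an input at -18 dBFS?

-19.8 dBFS

x − T + W/2 = -18 − (-20) + 4 = 6.
GR = (1 − 1/5) × 6² / 16 = 0.8 × 36 / 16 = 1.8 dB.
Output = -18 − 1.8 = -19.8 dBFS.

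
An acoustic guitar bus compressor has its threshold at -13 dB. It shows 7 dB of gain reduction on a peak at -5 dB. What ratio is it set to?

8:1

Input overshoot = -5 − (-13) = 8 dB.
Output overshoot = 8 − 7 = 1 dB.
Ratio = input overshoot / output overshoot = 8 / 1 = 8.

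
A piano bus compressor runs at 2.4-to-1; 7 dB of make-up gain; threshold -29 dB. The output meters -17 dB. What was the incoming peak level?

-17 dB

Stripping the +7 dB make-up gives -24 dB at the gain stage.
The compressed level sits -24 − (-29) = 5 dB over threshold.
Before 2.4:1 compression the overshoot was 5 × 2.4 = 12 dB, so input = -29 + 12 = -17 dB.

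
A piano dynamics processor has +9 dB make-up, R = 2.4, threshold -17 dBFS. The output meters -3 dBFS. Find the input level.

Remove make-up: -3 − 9 = -12 dBFS.
That's 5 dB above the -17 dBFS threshold.
Input overshoot = R × output overshoot = 12 dB → input = -17 + 12 = -5 dBFS.

-5 dBFS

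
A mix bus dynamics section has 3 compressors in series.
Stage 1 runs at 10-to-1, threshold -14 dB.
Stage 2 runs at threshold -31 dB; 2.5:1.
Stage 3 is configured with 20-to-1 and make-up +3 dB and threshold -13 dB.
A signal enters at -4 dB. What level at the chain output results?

Stage 1: 10 dB above -14 dB, reduced 10:1 to 1 dB above → -13 dB.
Stage 2: overshoot 18 dB → 18/2.5 = 7.2 dB → -23.8 dB.
Stage 3: below threshold (-23.8 ≤ -13); passes unchanged; make-up brings it to -20.8 dB.

-20.8 dB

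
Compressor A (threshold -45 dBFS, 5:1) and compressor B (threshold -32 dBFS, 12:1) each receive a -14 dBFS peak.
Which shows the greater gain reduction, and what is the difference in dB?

A, by 8.3 dB

A: overshoot 31 dB → output overshoot 6.2 dB → GR 24.8 dB.
B: overshoot 18 dB → output overshoot 1.5 dB → GR 16.5 dB.
A applies 8.3 dB more gain reduction.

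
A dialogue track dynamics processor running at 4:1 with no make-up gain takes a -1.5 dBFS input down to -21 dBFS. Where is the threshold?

Input is 26 dB above T (since output overshoot × R = input overshoot: (-21 − T)·4 = -1.5 − T gives T = -27.5 dBFS).
Check: -27.5 + (-1.5 − (-27.5))/4 = -27.5 + 6.5 = -21 dBFS. ✓

-27.5 dBFS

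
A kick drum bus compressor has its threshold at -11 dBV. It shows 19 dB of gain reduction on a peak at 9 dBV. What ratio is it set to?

Input overshoot = 9 − (-11) = 20 dB.
Output overshoot = 20 − 19 = 1 dB.
Ratio = input overshoot / output overshoot = 20 / 1 = 20.

20:1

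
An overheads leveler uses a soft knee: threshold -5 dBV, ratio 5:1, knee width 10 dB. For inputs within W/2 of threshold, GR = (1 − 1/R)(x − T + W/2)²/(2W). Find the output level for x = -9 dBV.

x − T + W/2 = -9 − (-5) + 5 = 1.
GR = (1 − 1/5) × 1² / 20 = 0.8 × 1 / 20 = 0.04 dB.
Output = -9 − 0.04 = -9.04 dBV.

-9.04 dBV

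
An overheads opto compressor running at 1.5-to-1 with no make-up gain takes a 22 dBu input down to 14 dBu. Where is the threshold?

-2 dBu

Gain reduction = 22 − 14 = 8 dB; output overshoot = GR / (R − 1) = 8 / 0.5 = 16 dB.
Threshold = output − output overshoot = 14 − 16 = -2 dBu.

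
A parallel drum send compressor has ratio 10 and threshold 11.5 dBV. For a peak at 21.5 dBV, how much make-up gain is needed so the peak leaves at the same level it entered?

Without make-up, output = threshold + overshoot/10 = 11.5 + 1 = 12.5 dBV.
Gap to target: 9 dB.

9 dB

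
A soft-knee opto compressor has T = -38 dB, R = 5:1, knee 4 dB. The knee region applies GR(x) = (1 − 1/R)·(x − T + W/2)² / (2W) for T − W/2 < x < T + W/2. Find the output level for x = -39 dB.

x − T + W/2 = -39 − (-38) + 2 = 1.
GR = (1 − 1/5) × 1² / 8 = 0.8 × 1 / 8 = 0.1 dB.
Output = -39 − 0.1 = -39.1 dB.

-39.1 dB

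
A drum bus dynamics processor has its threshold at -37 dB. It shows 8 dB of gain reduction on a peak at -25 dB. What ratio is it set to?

3:1

Input overshoot = -25 − (-37) = 12 dB.
Output overshoot = 12 − 8 = 4 dB.
Ratio = input overshoot / output overshoot = 12 / 4 = 3.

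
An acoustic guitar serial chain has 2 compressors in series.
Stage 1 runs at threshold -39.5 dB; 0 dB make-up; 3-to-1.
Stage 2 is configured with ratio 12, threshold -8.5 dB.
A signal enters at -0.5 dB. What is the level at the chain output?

-26.5 dB

Stage 1: overshoot 39 dB → 39/3 = 13 dB → -26.5 dB.
Stage 2: below threshold (-26.5 ≤ -8.5); passes unchanged; output -26.5 dB.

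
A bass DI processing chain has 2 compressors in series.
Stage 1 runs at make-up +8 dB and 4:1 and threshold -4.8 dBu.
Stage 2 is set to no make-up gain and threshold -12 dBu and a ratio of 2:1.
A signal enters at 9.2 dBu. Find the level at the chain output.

-2.65 dBu

Stage 1: overshoot 14 dB → 14/4 = 3.5 dB → -1.3 dBu; +8 dB make-up → 6.7 dBu.
Stage 2: 18.7 dB above -12 dBu, reduced 2:1 to 9.35 dB above → -2.65 dBu.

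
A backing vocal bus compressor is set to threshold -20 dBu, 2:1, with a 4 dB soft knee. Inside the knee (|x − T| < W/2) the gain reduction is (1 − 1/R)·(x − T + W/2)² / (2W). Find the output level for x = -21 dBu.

x − T + W/2 = -21 − (-20) + 2 = 1.
GR = (1 − 1/2) × 1² / 8 = 0.5 × 1 / 8 = 0.0625 dB.
Output = -21 − 0.0625 = -21.0625 dBu.

-21.0625 dBu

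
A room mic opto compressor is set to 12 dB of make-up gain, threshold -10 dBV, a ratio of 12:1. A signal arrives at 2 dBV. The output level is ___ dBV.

Overshoot: 2 − (-10) = 12 dB.
At 12:1 the overshoot is divided by 12, leaving 1 dB above threshold.
Output = -10 + 1 = -9 dBV; make-up adds 12 dB, giving 3 dBV.

3 dBV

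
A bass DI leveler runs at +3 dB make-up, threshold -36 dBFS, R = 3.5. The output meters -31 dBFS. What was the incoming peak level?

Stripping the +3 dB make-up gives -34 dBFS at the gain stage.
The compressed level sits -34 − (-36) = 2 dB over threshold.
Before 3.5:1 compression the overshoot was 2 × 3.5 = 7 dB, so input = -36 + 7 = -29 dBFS.

-29 dBFS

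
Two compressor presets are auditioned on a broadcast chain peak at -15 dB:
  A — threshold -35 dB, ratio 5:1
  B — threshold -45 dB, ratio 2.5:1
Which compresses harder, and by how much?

B, by 2 dB

A: 20 dB over, compressed to 4 dB over, so 16 dB of GR.
B: 30 dB over, compressed to 12 dB over, so 18 dB of GR.
B applies 2 dB more gain reduction.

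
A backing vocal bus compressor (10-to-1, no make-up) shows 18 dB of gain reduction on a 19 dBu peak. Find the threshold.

Let T be the threshold. Output overshoot = (input overshoot)/R, so 1 − T = (19 − T)/10.
10·(1 − T) = 19 − T → 9·T = 10 − 19 = -9.
T = -9/9 = -1 dBu.

-1 dBu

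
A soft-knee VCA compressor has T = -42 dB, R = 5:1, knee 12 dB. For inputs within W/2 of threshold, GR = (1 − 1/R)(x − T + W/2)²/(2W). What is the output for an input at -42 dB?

x − T + W/2 = -42 − (-42) + 6 = 6.
GR = (1 − 1/5) × 6² / 24 = 0.8 × 36 / 24 = 1.2 dB.
Output = -42 − 1.2 = -43.2 dB.

-43.2 dB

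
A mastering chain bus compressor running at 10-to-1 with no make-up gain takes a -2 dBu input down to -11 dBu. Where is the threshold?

-12 dBu

Gain reduction = -2 − (-11) = 9 dB; output overshoot = GR / (R − 1) = 9 / 9 = 1 dB.
Threshold = output − output overshoot = -11 − 1 = -12 dBu.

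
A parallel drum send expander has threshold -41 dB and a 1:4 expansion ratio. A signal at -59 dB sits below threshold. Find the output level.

-113 dB

The input is 18 dB below the -41 dB threshold.
A 1:4 expander multiplies undershoot by 4: 18 × 4 = 72 dB below threshold.
Output = -41 − 72 = -113 dB.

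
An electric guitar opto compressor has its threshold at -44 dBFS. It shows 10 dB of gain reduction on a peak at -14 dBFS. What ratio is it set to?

1.5:1

Input overshoot = -14 − (-44) = 30 dB.
Output overshoot = 30 − 10 = 20 dB.
Ratio = input overshoot / output overshoot = 30 / 20 = 1.5.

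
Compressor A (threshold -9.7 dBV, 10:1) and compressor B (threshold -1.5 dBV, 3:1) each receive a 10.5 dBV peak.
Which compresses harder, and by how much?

A, by 10.18 dB

A: GR = 20.2 − 20.2/10 = 18.18 dB.
B: GR = 12 − 12/3 = 8 dB.
Difference: 10.18 dB in favour of A.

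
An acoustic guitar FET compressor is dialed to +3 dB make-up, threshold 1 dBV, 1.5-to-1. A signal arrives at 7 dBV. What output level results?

8 dBV

7 dBV sits 6 dB over threshold.
The 6 dB excess becomes 4 dB after 1.5:1 reduction.
Output = 1 + 4 = 5 dBV; make-up adds 3 dB, giving 8 dBV.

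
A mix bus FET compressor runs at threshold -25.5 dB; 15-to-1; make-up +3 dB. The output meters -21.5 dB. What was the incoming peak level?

Stripping the +3 dB make-up gives -24.5 dB at the gain stage.
The compressed level sits -24.5 − (-25.5) = 1 dB over threshold.
Input overshoot = R × output overshoot = 15 dB → input = -25.5 + 15 = -10.5 dB.

-10.5 dB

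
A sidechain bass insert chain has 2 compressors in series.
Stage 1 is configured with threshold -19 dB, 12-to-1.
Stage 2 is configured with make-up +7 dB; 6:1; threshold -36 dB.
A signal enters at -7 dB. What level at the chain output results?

-26 dB

Stage 1: -7 dB is 12 dB over -19 dB; at 12:1 that becomes 1 dB over, giving -18 dB.
Stage 2: -18 dB is 18 dB over -36 dB; at 6:1 that becomes 3 dB over, giving -33 dB; +7 dB make-up → -26 dB.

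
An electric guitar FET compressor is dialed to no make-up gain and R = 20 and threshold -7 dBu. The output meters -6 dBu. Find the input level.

13 dBu

That's 1 dB above the -7 dBu threshold.
Input overshoot = R × output overshoot = 20 dB → input = -7 + 20 = 13 dBu.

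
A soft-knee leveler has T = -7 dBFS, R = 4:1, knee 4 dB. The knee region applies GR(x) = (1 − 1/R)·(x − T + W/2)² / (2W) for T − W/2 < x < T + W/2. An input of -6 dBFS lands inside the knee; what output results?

-6.84375 dBFS

x − T + W/2 = -6 − (-7) + 2 = 3.
GR = (1 − 1/4) × 3² / 8 = 0.75 × 9 / 8 = 0.84375 dB.
Output = -6 − 0.84375 = -6.84375 dBFS.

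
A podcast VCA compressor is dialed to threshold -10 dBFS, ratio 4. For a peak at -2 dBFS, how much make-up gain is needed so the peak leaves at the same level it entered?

6 dB

Overshoot 8 dB → 8/4 = 2 dB after compression, so the compressed level is -10 + 2 = -8 dBFS.
Make-up = target − compressed = -2 − (-8) = 6 dB.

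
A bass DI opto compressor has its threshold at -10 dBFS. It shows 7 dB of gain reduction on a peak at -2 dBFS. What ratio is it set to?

Input overshoot = -2 − (-10) = 8 dB.
Output overshoot = 8 − 7 = 1 dB.
Ratio = input overshoot / output overshoot = 8 / 1 = 8.

8:1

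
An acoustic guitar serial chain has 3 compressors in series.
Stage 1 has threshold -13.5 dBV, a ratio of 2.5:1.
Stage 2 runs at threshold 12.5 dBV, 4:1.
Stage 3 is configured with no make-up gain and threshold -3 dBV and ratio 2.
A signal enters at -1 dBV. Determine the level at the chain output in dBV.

Stage 1: -1 dBV is 12.5 dB over -13.5 dBV; at 2.5:1 that becomes 5 dB over, giving -8.5 dBV.
Stage 2: below threshold (-8.5 ≤ 12.5); passes unchanged; output -8.5 dBV.
Stage 3: below threshold (-8.5 ≤ -3); passes unchanged; output -8.5 dBV.

-8.5 dBV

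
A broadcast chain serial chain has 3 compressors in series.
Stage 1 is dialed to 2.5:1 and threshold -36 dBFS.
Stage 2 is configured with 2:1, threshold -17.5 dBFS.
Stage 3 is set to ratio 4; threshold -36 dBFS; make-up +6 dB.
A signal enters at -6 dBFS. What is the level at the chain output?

-27 dBFS

Stage 1: -6 dBFS is 30 dB over -36 dBFS; at 2.5:1 that becomes 12 dB over, giving -24 dBFS.
Stage 2: below threshold (-24 ≤ -17.5); passes unchanged; output -24 dBFS.
Stage 3: overshoot 12 dB → 12/4 = 3 dB → -33 dBFS; +6 dB make-up → -27 dBFS.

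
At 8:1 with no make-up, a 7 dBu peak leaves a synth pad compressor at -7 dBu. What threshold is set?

Input is 16 dB above T (since output overshoot × R = input overshoot: (-7 − T)·8 = 7 − T gives T = -9 dBu).
Check: -9 + (7 − (-9))/8 = -9 + 2 = -7 dBu. ✓

-9 dBu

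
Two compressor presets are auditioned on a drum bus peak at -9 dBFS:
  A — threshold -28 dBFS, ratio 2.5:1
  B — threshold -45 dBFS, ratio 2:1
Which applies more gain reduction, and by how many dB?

B, by 6.6 dB

A: overshoot 19 dB → output overshoot 7.6 dB → GR 11.4 dB.
B: overshoot 36 dB → output overshoot 18 dB → GR 18 dB.
B reduces 6.6 dB more.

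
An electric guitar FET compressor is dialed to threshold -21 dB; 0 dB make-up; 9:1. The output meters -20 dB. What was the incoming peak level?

-12 dB

That's 1 dB above the -21 dB threshold.
Input overshoot = R × output overshoot = 9 dB → input = -21 + 9 = -12 dB.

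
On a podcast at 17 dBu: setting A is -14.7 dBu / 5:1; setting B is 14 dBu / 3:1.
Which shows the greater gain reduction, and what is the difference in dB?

A, by 23.36 dB

A: overshoot 31.7 dB → output overshoot 6.34 dB → GR 25.36 dB.
B: overshoot 3 dB → output overshoot 1 dB → GR 2 dB.
Difference: 23.36 dB in favour of A.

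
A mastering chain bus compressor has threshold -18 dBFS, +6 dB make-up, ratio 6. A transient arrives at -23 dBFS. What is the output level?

-17 dBFS

-23 dBFS is 5 dB below the -18 dBFS threshold, so no gain reduction is applied.
Make-up gain adds 6 dB: -23 + 6 = -17 dBFS.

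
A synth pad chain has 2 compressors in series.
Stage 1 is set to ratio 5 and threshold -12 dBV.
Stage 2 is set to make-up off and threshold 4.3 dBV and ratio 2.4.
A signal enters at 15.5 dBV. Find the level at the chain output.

Stage 1: 15.5 dBV is 27.5 dB over -12 dBV; at 5:1 that becomes 5.5 dB over, giving -6.5 dBV.
Stage 2: -6.5 dBV is at or below the 4.3 dBV threshold — no compression; output -6.5 dBV.

-6.5 dBV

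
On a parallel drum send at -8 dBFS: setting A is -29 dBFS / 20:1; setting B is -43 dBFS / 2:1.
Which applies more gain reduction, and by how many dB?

A: 21 dB over, compressed to 1.05 dB over, so 19.95 dB of GR.
B: 35 dB over, compressed to 17.5 dB over, so 17.5 dB of GR.
Difference: 2.45 dB in favour of A.

A, by 2.45 dB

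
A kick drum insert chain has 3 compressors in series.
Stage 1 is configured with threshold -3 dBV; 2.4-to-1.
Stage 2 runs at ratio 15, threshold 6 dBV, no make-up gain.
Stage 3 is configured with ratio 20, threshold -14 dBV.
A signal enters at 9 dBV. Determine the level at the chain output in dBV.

Stage 1: 9 dBV is 12 dB over -3 dBV; at 2.4:1 that becomes 5 dB over, giving 2 dBV.
Stage 2: 2 dBV is at or below the 6 dBV threshold — no compression; output 2 dBV.
Stage 3: 16 dB above -14 dBV, reduced 20:1 to 0.8 dB above → -13.2 dBV.

-13.2 dBV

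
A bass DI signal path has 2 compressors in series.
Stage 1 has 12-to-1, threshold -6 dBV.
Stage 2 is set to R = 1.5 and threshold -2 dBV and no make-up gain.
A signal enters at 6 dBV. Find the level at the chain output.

Stage 1: 6 dBV is 12 dB over -6 dBV; at 12:1 that becomes 1 dB over, giving -5 dBV.
Stage 2: -5 dBV is at or below the -2 dBV threshold — no compression; output -5 dBV.

-5 dBV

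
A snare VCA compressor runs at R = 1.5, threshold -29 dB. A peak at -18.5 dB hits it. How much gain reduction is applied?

Overshoot = -18.5 − (-29) = 10.5 dB.
A 1.5:1 ratio leaves 7 dB of that excess.
So the signal is attenuated by 10.5 − 7 = 3.5 dB.

3.5 dB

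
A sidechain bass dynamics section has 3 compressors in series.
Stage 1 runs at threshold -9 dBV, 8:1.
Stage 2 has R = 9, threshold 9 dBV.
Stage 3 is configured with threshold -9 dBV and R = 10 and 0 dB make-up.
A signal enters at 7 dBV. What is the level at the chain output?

-8.8 dBV

Stage 1: overshoot 16 dB → 16/8 = 2 dB → -7 dBV.
Stage 2: -7 dBV is at or below the 9 dBV threshold — no compression; output -7 dBV.
Stage 3: overshoot 2 dB → 2/10 = 0.2 dB → -8.8 dBV.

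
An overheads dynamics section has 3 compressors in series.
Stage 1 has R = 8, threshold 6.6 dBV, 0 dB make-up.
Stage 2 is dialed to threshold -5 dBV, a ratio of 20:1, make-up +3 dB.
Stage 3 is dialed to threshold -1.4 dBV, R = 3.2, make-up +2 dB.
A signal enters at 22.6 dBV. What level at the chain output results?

0.625 dBV

Stage 1: 22.6 dBV is 16 dB over 6.6 dBV; at 8:1 that becomes 2 dB over, giving 8.6 dBV.
Stage 2: 13.6 dB above -5 dBV, reduced 20:1 to 0.68 dB above → -4.32 dBV; +3 dB make-up → -1.32 dBV.
Stage 3: 0.08 dB above -1.4 dBV, reduced 3.2:1 to 0.025 dB above → -1.375 dBV; +2 dB make-up → 0.625 dBV.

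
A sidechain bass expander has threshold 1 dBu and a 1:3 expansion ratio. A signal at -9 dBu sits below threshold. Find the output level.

The input is 10 dB below the 1 dBu threshold.
A 1:3 expander multiplies undershoot by 3: 10 × 3 = 30 dB below threshold.
Output = 1 − 30 = -29 dBu.

-29 dBu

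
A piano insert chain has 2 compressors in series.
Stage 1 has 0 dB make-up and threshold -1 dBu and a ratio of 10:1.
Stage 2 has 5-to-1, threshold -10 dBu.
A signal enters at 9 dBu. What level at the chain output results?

-8 dBu

Stage 1: 10 dB above -1 dBu, reduced 10:1 to 1 dB above → 0 dBu.
Stage 2: 10 dB above -10 dBu, reduced 5:1 to 2 dB above → -8 dBu.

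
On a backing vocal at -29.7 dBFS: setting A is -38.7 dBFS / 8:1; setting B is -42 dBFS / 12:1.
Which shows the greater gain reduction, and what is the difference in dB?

B, by 3.4 dB

A: GR = 9 − 9/8 = 7.875 dB.
B: GR = 12.3 − 12.3/12 = 11.275 dB.
B applies 3.4 dB more gain reduction.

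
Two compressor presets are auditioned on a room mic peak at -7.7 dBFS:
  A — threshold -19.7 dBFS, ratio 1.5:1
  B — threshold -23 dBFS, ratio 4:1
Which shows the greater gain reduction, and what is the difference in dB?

B, by 7.475 dB

A: 12 dB over, compressed to 8 dB over, so 4 dB of GR.
B: 15.3 dB over, compressed to 3.825 dB over, so 11.475 dB of GR.
Difference: 7.475 dB in favour of B.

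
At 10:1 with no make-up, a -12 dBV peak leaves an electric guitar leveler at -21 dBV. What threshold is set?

-22 dBV

Gain reduction = -12 − (-21) = 9 dB; output overshoot = GR / (R − 1) = 9 / 9 = 1 dB.
Threshold = output − output overshoot = -21 − 1 = -22 dBV.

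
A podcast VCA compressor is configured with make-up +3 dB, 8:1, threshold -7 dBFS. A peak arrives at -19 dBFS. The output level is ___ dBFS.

-19 dBFS is 12 dB below the -7 dBFS threshold, so no gain reduction is applied.
Make-up gain adds 3 dB: -19 + 3 = -16 dBFS.

-16 dBFS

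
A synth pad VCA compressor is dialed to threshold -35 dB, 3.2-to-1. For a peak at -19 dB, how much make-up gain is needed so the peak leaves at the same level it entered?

11 dB

The peak compresses to -35 + 16/3.2 = -30 dB.
To reach -19 dB requires -19 − (-30) = 11 dB of make-up.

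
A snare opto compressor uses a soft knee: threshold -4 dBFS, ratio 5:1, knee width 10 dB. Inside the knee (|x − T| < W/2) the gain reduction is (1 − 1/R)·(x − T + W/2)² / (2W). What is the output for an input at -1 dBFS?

x − T + W/2 = -1 − (-4) + 5 = 8.
GR = (1 − 1/5) × 8² / 20 = 0.8 × 64 / 20 = 2.56 dB.
Output = -1 − 2.56 = -3.56 dBFS.

-3.56 dBFS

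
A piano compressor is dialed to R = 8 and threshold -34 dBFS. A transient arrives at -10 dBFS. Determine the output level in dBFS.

The input is 24 dB above the -34 dBFS threshold.
8:1 compression reduces that to 24/8 = 3 dB over.
So the level is -34 + 3 = -31 dBFS.

-31 dBFS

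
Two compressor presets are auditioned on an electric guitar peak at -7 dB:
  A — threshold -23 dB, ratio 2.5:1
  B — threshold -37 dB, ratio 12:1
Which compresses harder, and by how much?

A: GR = 16 − 16/2.5 = 9.6 dB.
B: GR = 30 − 30/12 = 27.5 dB.
B reduces 17.9 dB more.

B, by 17.9 dB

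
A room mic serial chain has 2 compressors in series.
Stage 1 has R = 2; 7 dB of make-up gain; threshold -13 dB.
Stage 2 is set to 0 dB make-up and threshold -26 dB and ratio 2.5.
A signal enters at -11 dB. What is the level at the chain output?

-17.6 dB

Stage 1: overshoot 2 dB → 2/2 = 1 dB → -12 dB; +7 dB make-up → -5 dB.
Stage 2: overshoot 21 dB → 21/2.5 = 8.4 dB → -17.6 dB.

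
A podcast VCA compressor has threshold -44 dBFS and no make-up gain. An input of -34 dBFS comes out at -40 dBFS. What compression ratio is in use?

Input overshoot = -34 − (-44) = 10 dB; output overshoot = -40 − (-44) = 4 dB.
Ratio = 10 / 4 = 2.5.

2.5:1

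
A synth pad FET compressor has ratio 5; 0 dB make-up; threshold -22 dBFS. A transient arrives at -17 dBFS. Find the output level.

The input is 5 dB above the -22 dBFS threshold.
5:1 compression reduces that to 5/5 = 1 dB over.
So the level is -22 + 1 = -21 dBFS.

-21 dBFS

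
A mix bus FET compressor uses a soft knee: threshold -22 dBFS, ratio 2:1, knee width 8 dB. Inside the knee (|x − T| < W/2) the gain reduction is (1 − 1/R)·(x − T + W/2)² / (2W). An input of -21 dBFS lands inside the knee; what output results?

x − T + W/2 = -21 − (-22) + 4 = 5.
GR = (1 − 1/2) × 5² / 16 = 0.5 × 25 / 16 = 0.78125 dB.
Output = -21 − 0.78125 = -21.78125 dBFS.

-21.78125 dBFS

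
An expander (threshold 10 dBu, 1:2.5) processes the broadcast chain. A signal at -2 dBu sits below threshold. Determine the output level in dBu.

Undershoot = 10 − (-2) = 12 dB.
At 1:2.5, that expands to 30 dB under threshold.
Output = 10 − 30 = -20 dBu.

-20 dBu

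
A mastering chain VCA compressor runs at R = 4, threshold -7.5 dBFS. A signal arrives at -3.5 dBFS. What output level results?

-6.5 dBFS

-3.5 dBFS sits 4 dB over threshold.
4:1 compression reduces that to 4/4 = 1 dB over.
So the level is -7.5 + 1 = -6.5 dBFS.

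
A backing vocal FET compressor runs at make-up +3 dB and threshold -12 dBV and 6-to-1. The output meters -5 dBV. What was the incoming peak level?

Stripping the +3 dB make-up gives -8 dBV at the gain stage.
That's 4 dB above the -12 dBV threshold.
Undo the ratio: input overshoot = 4 × 6 = 24 dB, giving input = 12 dBV.

12 dBV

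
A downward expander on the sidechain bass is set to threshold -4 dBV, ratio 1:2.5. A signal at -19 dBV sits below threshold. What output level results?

-41.5 dBV

Below threshold, a 1:2.5 expander applies gain = (2.5−1)×(T − x) of attenuation.
(2.5−1) × 15 = 22.5 dB, so output = -19 − 22.5 = -41.5 dBV.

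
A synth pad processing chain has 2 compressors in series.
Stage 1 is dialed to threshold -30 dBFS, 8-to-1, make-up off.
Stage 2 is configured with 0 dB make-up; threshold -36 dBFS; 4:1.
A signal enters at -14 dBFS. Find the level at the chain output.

-34 dBFS

Stage 1: 16 dB above -30 dBFS, reduced 8:1 to 2 dB above → -28 dBFS.
Stage 2: overshoot 8 dB → 8/4 = 2 dB → -34 dBFS.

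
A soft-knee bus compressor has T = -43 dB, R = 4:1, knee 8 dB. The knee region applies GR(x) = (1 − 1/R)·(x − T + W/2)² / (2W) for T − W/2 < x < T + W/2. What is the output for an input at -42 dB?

x − T + W/2 = -42 − (-43) + 4 = 5.
GR = (1 − 1/4) × 5² / 16 = 0.75 × 25 / 16 = 1.171875 dB.
Output = -42 − 1.171875 = -43.171875 dB.

-43.171875 dB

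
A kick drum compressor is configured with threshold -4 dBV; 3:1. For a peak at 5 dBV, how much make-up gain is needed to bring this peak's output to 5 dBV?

6 dB

The peak compresses to -4 + 9/3 = -1 dBV.
To reach 5 dBV requires 5 − (-1) = 6 dB of make-up.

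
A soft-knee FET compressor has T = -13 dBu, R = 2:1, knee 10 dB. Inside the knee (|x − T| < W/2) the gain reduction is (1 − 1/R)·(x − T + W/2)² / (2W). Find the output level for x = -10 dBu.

x − T + W/2 = -10 − (-13) + 5 = 8.
GR = (1 − 1/2) × 8² / 20 = 0.5 × 64 / 20 = 1.6 dB.
Output = -10 − 1.6 = -11.6 dBu.

-11.6 dBu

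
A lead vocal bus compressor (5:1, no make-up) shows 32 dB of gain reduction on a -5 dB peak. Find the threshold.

-45 dB

Let T be the threshold. Output overshoot = (input overshoot)/R, so -37 − T = (-5 − T)/5.
5·(-37 − T) = -5 − T → 4·T = -185 − (-5) = -180.
T = -180/4 = -45 dB.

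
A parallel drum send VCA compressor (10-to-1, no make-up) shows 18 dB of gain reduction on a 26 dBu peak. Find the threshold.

Let T be the threshold. Output overshoot = (input overshoot)/R, so 8 − T = (26 − T)/10.
10·(8 − T) = 26 − T → 9·T = 80 − 26 = 54.
T = 54/9 = 6 dBu.

6 dBu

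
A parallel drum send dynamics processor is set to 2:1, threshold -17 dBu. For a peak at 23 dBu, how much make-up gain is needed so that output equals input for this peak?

Without make-up, output = threshold + overshoot/2 = -17 + 20 = 3 dBu.
Gap to target: 20 dB.

20 dB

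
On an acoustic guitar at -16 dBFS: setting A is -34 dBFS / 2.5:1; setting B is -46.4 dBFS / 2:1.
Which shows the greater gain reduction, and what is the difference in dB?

B, by 4.4 dB

A: 18 dB over, compressed to 7.2 dB over, so 10.8 dB of GR.
B: 30.4 dB over, compressed to 15.2 dB over, so 15.2 dB of GR.
B reduces 4.4 dB more.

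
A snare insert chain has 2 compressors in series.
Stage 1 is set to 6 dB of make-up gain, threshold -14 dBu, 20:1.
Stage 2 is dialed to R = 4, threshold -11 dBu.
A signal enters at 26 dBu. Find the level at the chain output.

Stage 1: overshoot 40 dB → 40/20 = 2 dB → -12 dBu; +6 dB make-up → -6 dBu.
Stage 2: -6 dBu is 5 dB over -11 dBu; at 4:1 that becomes 1.25 dB over, giving -9.75 dBu.

-9.75 dBu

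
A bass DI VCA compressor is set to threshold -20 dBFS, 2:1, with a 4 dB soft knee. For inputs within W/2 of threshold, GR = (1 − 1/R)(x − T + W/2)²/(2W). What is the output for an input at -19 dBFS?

-19.5625 dBFS

x − T + W/2 = -19 − (-20) + 2 = 3.
GR = (1 − 1/2) × 3² / 8 = 0.5 × 9 / 8 = 0.5625 dB.
Output = -19 − 0.5625 = -19.5625 dBFS.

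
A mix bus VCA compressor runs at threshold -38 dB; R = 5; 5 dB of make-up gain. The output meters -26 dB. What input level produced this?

-3 dB

Before make-up, the level was -26 − 5 = -31 dB.
That's 7 dB above the -38 dB threshold.
Input overshoot = R × output overshoot = 35 dB → input = -38 + 35 = -3 dB.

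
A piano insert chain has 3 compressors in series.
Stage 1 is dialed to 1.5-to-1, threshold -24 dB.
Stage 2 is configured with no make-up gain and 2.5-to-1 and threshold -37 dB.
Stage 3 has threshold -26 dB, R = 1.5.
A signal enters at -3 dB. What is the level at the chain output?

-26.2 dB

Stage 1: overshoot 21 dB → 21/1.5 = 14 dB → -10 dB.
Stage 2: overshoot 27 dB → 27/2.5 = 10.8 dB → -26.2 dB.
Stage 3: below threshold (-26.2 ≤ -26); passes unchanged; output -26.2 dB.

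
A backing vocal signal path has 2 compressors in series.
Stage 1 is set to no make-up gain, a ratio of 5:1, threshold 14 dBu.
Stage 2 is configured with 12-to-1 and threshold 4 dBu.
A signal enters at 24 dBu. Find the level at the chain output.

5 dBu

Stage 1: 10 dB above 14 dBu, reduced 5:1 to 2 dB above → 16 dBu.
Stage 2: 12 dB above 4 dBu, reduced 12:1 to 1 dB above → 5 dBu.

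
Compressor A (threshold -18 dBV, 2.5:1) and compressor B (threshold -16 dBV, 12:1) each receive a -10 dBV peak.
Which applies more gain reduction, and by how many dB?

B, by 0.7 dB

A: GR = 8 − 8/2.5 = 4.8 dB.
B: GR = 6 − 6/12 = 5.5 dB.
B reduces 0.7 dB more.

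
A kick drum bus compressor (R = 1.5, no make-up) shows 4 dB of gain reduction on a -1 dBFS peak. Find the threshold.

-13 dBFS

Let T be the threshold. Output overshoot = (input overshoot)/R, so -5 − T = (-1 − T)/1.5.
1.5·(-5 − T) = -1 − T → 0.5·T = -7.5 − (-1) = -6.5.
T = -6.5/0.5 = -13 dBFS.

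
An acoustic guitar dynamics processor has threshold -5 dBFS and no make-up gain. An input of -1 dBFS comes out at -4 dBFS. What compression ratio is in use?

Input overshoot = -1 − (-5) = 4 dB; output overshoot = -4 − (-5) = 1 dB.
Ratio = 4 / 1 = 4.

4:1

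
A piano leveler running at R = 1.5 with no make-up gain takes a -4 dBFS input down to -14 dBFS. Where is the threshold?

-34 dBFS

Input is 30 dB above T (since output overshoot × R = input overshoot: (-14 − T)·1.5 = -4 − T gives T = -34 dBFS).
Check: -34 + (-4 − (-34))/1.5 = -34 + 20 = -14 dBFS. ✓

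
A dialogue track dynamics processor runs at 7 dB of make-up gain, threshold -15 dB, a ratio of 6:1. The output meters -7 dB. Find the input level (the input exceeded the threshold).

Remove make-up: -7 − 7 = -14 dB.
The compressed level sits -14 − (-15) = 1 dB over threshold.
Before 6:1 compression the overshoot was 1 × 6 = 6 dB, so input = -15 + 6 = -9 dB.

-9 dB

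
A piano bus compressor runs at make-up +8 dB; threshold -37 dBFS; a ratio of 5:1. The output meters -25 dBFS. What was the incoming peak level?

-17 dBFS

Before make-up, the level was -25 − 8 = -33 dBFS.
Post-compression overshoot = -33 − (-37) = 4 dB.
Input overshoot = R × output overshoot = 20 dB → input = -37 + 20 = -17 dBFS.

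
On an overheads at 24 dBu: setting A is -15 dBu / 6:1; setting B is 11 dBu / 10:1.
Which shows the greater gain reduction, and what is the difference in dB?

A: 39 dB over, compressed to 6.5 dB over, so 32.5 dB of GR.
B: 13 dB over, compressed to 1.3 dB over, so 11.7 dB of GR.
A reduces 20.8 dB more.

A, by 20.8 dB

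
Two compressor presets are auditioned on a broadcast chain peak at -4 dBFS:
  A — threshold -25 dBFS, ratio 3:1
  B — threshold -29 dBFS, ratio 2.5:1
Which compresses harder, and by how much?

A: 21 dB over, compressed to 7 dB over, so 14 dB of GR.
B: 25 dB over, compressed to 10 dB over, so 15 dB of GR.
Difference: 1 dB in favour of B.

B, by 1 dB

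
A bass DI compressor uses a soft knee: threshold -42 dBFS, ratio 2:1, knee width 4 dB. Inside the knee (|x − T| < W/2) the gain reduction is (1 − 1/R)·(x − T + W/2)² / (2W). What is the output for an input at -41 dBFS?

-41.5625 dBFS

x − T + W/2 = -41 − (-42) + 2 = 3.
GR = (1 − 1/2) × 3² / 8 = 0.5 × 9 / 8 = 0.5625 dB.
Output = -41 − 0.5625 = -41.5625 dBFS.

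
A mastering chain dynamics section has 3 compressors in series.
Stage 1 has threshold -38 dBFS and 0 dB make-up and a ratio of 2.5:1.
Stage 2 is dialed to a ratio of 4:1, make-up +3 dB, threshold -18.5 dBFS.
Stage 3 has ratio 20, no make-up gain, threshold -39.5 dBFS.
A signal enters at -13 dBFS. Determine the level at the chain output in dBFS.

-38.775 dBFS

Stage 1: overshoot 25 dB → 25/2.5 = 10 dB → -28 dBFS.
Stage 2: -28 dBFS is at or below the -18.5 dBFS threshold — no compression; make-up brings it to -25 dBFS.
Stage 3: -25 dBFS is 14.5 dB over -39.5 dBFS; at 20:1 that becomes 0.725 dB over, giving -38.775 dBFS.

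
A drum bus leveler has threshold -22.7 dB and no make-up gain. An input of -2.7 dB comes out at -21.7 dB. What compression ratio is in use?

20:1

Input overshoot = -2.7 − (-22.7) = 20 dB; output overshoot = -21.7 − (-22.7) = 1 dB.
Ratio = 20 / 1 = 20.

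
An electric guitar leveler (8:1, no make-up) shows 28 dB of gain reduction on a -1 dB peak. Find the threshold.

-33 dB

Let T be the threshold. Output overshoot = (input overshoot)/R, so -29 − T = (-1 − T)/8.
8·(-29 − T) = -1 − T → 7·T = -232 − (-1) = -231.
T = -231/7 = -33 dB.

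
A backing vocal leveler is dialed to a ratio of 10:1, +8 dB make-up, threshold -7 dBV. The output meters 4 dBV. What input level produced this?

23 dBV

Stripping the +8 dB make-up gives -4 dBV at the gain stage.
The compressed level sits -4 − (-7) = 3 dB over threshold.
Undo the ratio: input overshoot = 3 × 10 = 30 dB, giving input = 23 dBV.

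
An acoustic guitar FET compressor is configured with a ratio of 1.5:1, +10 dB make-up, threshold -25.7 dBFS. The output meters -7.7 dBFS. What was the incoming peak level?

Before make-up, the level was -7.7 − 10 = -17.7 dBFS.
The compressed level sits -17.7 − (-25.7) = 8 dB over threshold.
Before 1.5:1 compression the overshoot was 8 × 1.5 = 12 dB, so input = -25.7 + 12 = -13.7 dBFS.

-13.7 dBFS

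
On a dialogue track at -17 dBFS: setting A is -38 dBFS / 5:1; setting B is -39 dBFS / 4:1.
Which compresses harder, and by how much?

A, by 0.3 dB

A: overshoot 21 dB → output overshoot 4.2 dB → GR 16.8 dB.
B: overshoot 22 dB → output overshoot 5.5 dB → GR 16.5 dB.
A reduces 0.3 dB more.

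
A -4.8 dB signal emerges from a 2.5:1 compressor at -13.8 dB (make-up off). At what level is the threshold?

-19.8 dB

Input is 15 dB above T (since output overshoot × R = input overshoot: (-13.8 − T)·2.5 = -4.8 − T gives T = -19.8 dB).
Check: -19.8 + (-4.8 − (-19.8))/2.5 = -19.8 + 6 = -13.8 dB. ✓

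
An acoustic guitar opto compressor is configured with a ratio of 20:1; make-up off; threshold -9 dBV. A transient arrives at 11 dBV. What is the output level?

The input is 20 dB above the -9 dBV threshold.
20:1 compression reduces that to 20/20 = 1 dB over.
Output = -9 + 1 = -8 dBV.

-8 dBV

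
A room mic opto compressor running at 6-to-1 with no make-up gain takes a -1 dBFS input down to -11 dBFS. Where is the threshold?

-13 dBFS

Input is 12 dB above T (since output overshoot × R = input overshoot: (-11 − T)·6 = -1 − T gives T = -13 dBFS).
Check: -13 + (-1 − (-13))/6 = -13 + 2 = -11 dBFS. ✓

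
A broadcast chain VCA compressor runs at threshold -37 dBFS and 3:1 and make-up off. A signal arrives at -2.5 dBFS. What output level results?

Overshoot: -2.5 − (-37) = 34.5 dB.
3:1 compression reduces that to 34.5/3 = 11.5 dB over.
That puts the output at -25.5 dBFS.

-25.5 dBFS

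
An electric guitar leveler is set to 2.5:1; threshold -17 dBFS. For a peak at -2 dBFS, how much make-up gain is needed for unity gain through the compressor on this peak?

9 dB

Without make-up, output = threshold + overshoot/2.5 = -17 + 6 = -11 dBFS.
Gap to target: 9 dB.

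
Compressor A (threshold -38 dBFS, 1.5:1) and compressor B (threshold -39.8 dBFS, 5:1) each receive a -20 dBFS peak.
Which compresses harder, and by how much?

A: 18 dB over, compressed to 12 dB over, so 6 dB of GR.
B: 19.8 dB over, compressed to 3.96 dB over, so 15.84 dB of GR.
Difference: 9.84 dB in favour of B.

B, by 9.84 dB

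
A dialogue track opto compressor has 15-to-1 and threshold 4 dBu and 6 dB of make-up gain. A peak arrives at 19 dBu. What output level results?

11 dBu

Overshoot: 19 − 4 = 15 dB.
15:1 compression reduces that to 15/15 = 1 dB over.
So the level is 4 + 1 = 5 dBu; make-up adds 6 dB, giving 11 dBu.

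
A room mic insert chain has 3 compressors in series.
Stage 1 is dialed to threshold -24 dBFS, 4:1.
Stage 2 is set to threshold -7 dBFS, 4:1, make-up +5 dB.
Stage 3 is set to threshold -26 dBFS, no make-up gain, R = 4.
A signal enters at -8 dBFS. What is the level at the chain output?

-23.25 dBFS

Stage 1: -8 dBFS is 16 dB over -24 dBFS; at 4:1 that becomes 4 dB over, giving -20 dBFS.
Stage 2: -20 dBFS is at or below the -7 dBFS threshold — no compression; make-up brings it to -15 dBFS.
Stage 3: 11 dB above -26 dBFS, reduced 4:1 to 2.75 dB above → -23.25 dBFS.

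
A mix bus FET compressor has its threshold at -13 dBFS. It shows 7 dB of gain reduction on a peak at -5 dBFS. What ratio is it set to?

8:1

Input overshoot = -5 − (-13) = 8 dB.
Output overshoot = 8 − 7 = 1 dB.
Ratio = input overshoot / output overshoot = 8 / 1 = 8.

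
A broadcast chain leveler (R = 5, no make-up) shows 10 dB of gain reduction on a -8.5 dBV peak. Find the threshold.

Input is 12.5 dB above T (since output overshoot × R = input overshoot: (-18.5 − T)·5 = -8.5 − T gives T = -21 dBV).
Check: -21 + (-8.5 − (-21))/5 = -21 + 2.5 = -18.5 dBV. ✓

-21 dBV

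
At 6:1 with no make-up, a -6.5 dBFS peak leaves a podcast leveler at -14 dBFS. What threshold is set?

-15.5 dBFS

Input is 9 dB above T (since output overshoot × R = input overshoot: (-14 − T)·6 = -6.5 − T gives T = -15.5 dBFS).
Check: -15.5 + (-6.5 − (-15.5))/6 = -15.5 + 1.5 = -14 dBFS. ✓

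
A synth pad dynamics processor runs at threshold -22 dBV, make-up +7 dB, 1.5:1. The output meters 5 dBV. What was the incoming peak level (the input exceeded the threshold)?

Before make-up, the level was 5 − 7 = -2 dBV.
The compressed level sits -2 − (-22) = 20 dB over threshold.
Undo the ratio: input overshoot = 20 × 1.5 = 30 dB, giving input = 8 dBV.

8 dBV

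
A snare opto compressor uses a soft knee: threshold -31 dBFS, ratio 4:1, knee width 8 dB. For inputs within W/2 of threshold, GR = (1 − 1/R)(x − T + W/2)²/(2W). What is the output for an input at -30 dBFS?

x − T + W/2 = -30 − (-31) + 4 = 5.
GR = (1 − 1/4) × 5² / 16 = 0.75 × 25 / 16 = 1.171875 dB.
Output = -30 − 1.171875 = -31.171875 dBFS.

-31.171875 dBFS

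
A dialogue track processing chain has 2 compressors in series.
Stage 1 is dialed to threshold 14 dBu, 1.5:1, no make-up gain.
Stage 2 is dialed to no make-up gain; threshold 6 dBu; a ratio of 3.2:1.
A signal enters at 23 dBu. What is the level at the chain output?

Stage 1: 23 dBu is 9 dB over 14 dBu; at 1.5:1 that becomes 6 dB over, giving 20 dBu.
Stage 2: overshoot 14 dB → 14/3.2 = 4.375 dB → 10.375 dBu.

10.375 dBu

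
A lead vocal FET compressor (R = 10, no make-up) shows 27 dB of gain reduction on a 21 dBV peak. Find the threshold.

Let T be the threshold. Output overshoot = (input overshoot)/R, so -6 − T = (21 − T)/10.
10·(-6 − T) = 21 − T → 9·T = -60 − 21 = -81.
T = -81/9 = -9 dBV.

-9 dBV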